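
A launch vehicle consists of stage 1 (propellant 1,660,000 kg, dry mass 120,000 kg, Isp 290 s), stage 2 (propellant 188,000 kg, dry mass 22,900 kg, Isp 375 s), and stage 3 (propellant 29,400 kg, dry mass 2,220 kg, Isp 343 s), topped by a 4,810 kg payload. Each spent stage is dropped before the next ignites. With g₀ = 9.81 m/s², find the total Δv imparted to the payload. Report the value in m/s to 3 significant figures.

Ignition mass of stage 1 = 1,660,000+120,000 + 188,000+22,900 + 29,400+2,220 + 4,810 = 2,027,330 kg.
Stage 1: m₀ = 2,027,330 kg, m_f = 2,027,330 − 1,660,000 = 367,330 kg; Δv = 290×9.81×ln(5.519) = 2844.9×1.7082 ≈ 4860 m/s.
Stage 2: m₀ = 247,330 kg, m_f = 247,330 − 188,000 = 59,330 kg; Δv = 375×9.81×ln(4.169) = 3678.8×1.4276 ≈ 5252 m/s.
Stage 3: m₀ = 36,430 kg, m_f = 36,430 − 29,400 = 7,030 kg; Δv = 343×9.81×ln(5.182) = 3364.8×1.6452 ≈ 5536 m/s.
Total Δv = 4860 + 5252 + 5536 = 15648 m/s.

Δv ≈ 15600 m/s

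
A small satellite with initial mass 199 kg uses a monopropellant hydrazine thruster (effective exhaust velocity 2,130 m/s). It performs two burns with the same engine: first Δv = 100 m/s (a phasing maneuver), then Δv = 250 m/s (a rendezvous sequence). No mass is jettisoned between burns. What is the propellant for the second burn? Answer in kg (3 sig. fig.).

propellant for the second burn ≈ 21.0 kg

After the first burn: m = 199 × exp(−100/2130.0) = 199 × 0.95414 = 189.874 kg.
After the second burn: m = 189.874 × exp(−250/2130.0) = 189.874 × 0.88926 = 168.847 kg.
Second-burn propellant = 189.874 − 168.847 = 21.027 kg.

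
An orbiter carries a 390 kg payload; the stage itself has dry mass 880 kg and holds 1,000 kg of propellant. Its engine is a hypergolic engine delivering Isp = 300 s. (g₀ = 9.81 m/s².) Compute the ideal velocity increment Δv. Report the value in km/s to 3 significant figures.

v_e = Isp · g₀ = 300 × 9.81 = 2943.0 m/s.
m₀ = payload + dry + propellant = 390 + 880 + 1,000 = 2,270 kg.
m_f = payload + dry = 390 + 880 = 1,270 kg.
From the ideal rocket equation, Δv = v_e · ln(m₀/m_f) = 2943.0 × ln(1.787) = 2943.0 × 0.5808 ≈ 1709.2 m/s.

Δv ≈ 1.71 km/s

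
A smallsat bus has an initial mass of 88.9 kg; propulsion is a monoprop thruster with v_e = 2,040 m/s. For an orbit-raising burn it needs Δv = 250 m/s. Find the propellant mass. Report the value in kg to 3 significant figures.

propellant mass ≈ 10.3 kg

m₀/m_f = exp(Δv / v_e) = exp(250 / 2040.0) = exp(0.1225) = 1.1304.
m_f = 88.9 / 1.1304 = 78.6447 kg, so propellant = m₀ − m_f = 88.9 − 78.6447 = 10.2553 kg.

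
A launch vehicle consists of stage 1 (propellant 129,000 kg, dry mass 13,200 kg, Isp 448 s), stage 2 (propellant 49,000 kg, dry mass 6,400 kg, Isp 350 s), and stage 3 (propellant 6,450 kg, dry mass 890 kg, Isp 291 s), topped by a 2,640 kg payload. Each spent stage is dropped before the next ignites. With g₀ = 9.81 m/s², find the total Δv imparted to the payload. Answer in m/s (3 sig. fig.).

Δv ≈ 12000 m/s

Ignition mass of stage 1 = 129,000+13,200 + 49,000+6,400 + 6,450+890 + 2,640 = 207,580 kg.
Stage 1: m₀ = 207,580 kg, m_f = 207,580 − 129,000 = 78,580 kg; Δv = 448×9.81×ln(2.642) = 4394.9×0.9714 ≈ 4269 m/s.
Stage 2: m₀ = 65,380 kg, m_f = 65,380 − 49,000 = 16,380 kg; Δv = 350×9.81×ln(3.991) = 3433.5×1.3842 ≈ 4752 m/s.
Stage 3: m₀ = 9,980 kg, m_f = 9,980 − 6,450 = 3,530 kg; Δv = 291×9.81×ln(2.827) = 2854.7×1.0393 ≈ 2967 m/s.
Total Δv = 4269 + 4752 + 2967 = 11988 m/s.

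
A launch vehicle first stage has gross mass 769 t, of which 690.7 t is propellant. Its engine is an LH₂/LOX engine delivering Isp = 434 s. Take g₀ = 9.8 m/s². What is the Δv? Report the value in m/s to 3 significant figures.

v_e = Isp · g₀ = 434 × 9.8 = 4253.2 m/s.
m_f = m₀ − m_prop = 769 − 690.7 = 78.3 t.
Rocket equation: Δv = v_e · ln(m₀/m_f) = 4253.2 × ln(9.821) = 4253.2 × 2.2845 ≈ 9716.6 m/s.

Δv ≈ 9720 m/s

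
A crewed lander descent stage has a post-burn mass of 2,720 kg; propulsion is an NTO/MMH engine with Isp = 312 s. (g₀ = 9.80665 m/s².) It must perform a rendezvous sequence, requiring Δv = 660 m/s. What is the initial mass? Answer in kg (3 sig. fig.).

v_e = Isp · g₀ = 312 × 9.80665 = 3059.7 m/s.
By the Tsiolkovsky rocket equation, m₀/m_f = exp(Δv / v_e) = exp(660 / 3059.7) = exp(0.2157) = 1.2407.
m₀ = m_f × 1.2407 = 2,720 × 1.2407 = 3,374.7 kg.

initial mass ≈ 3370 kg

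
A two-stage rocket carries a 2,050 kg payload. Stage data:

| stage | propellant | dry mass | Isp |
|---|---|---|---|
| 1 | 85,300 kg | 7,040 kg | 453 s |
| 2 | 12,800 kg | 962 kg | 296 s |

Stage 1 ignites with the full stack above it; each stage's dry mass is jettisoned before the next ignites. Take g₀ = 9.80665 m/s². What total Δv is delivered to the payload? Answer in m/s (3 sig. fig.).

Ignition mass of stage 1 = 85,300+7,040 + 12,800+962 + 2,050 = 108,152 kg.
Stage 1: m₀ = 108,152 kg, m_f = 108,152 − 85,300 = 22,852 kg; Δv = 453×9.80665×ln(4.733) = 4442.4×1.5545 ≈ 6906 m/s.
Stage 2: m₀ = 15,812 kg, m_f = 15,812 − 12,800 = 3,012 kg; Δv = 296×9.80665×ln(5.25) = 2902.8×1.6582 ≈ 4813 m/s.
Total Δv = 6906 + 4813 = 11719 m/s.

Δv ≈ 11700 m/s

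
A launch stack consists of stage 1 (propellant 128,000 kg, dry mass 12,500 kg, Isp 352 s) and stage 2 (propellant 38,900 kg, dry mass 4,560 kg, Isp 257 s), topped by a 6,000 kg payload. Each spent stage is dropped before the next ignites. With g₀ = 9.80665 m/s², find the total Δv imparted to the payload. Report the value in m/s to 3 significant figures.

Ignition mass of stage 1 = 128,000+12,500 + 38,900+4,560 + 6,000 = 189,960 kg.
Stage 1: m₀ = 189,960 kg, m_f = 189,960 − 128,000 = 61,960 kg; Δv = 352×9.80665×ln(3.066) = 3451.9×1.1203 ≈ 3867 m/s.
Stage 2: m₀ = 49,460 kg, m_f = 49,460 − 38,900 = 10,560 kg; Δv = 257×9.80665×ln(4.684) = 2520.3×1.5441 ≈ 3892 m/s.
Total Δv = 3867 + 3892 = 7759 m/s.

Δv ≈ 7760 m/s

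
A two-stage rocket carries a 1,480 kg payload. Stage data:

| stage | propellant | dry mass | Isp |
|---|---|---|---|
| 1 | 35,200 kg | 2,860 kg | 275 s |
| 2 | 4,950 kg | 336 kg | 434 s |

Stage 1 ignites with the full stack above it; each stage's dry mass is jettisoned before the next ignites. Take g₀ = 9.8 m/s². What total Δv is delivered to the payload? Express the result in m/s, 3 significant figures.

Ignition mass of stage 1 = 35,200+2,860 + 4,950+336 + 1,480 = 44,826 kg.
Stage 1: m₀ = 44,826 kg, m_f = 44,826 − 35,200 = 9,626 kg; Δv = 275×9.8×ln(4.657) = 2695.0×1.5383 ≈ 4146 m/s.
Stage 2: m₀ = 6,766 kg, m_f = 6,766 − 4,950 = 1,816 kg; Δv = 434×9.8×ln(3.726) = 4253.2×1.3153 ≈ 5594 m/s.
Total Δv = 4146 + 5594 = 9740 m/s.

Δv ≈ 9740 m/s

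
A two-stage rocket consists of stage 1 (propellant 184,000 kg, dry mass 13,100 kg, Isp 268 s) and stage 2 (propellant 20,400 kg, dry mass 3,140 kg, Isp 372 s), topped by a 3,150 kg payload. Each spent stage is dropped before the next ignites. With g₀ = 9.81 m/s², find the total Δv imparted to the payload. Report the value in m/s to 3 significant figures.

Ignition mass of stage 1 = 184,000+13,100 + 20,400+3,140 + 3,150 = 223,790 kg.
Stage 1: m₀ = 223,790 kg, m_f = 223,790 − 184,000 = 39,790 kg; Δv = 268×9.81×ln(5.624) = 2629.1×1.7271 ≈ 4541 m/s.
Stage 2: m₀ = 26,690 kg, m_f = 26,690 − 20,400 = 6,290 kg; Δv = 372×9.81×ln(4.243) = 3649.3×1.4453 ≈ 5274 m/s.
Total Δv = 4541 + 5274 = 9815 m/s.

Δv ≈ 9820 m/s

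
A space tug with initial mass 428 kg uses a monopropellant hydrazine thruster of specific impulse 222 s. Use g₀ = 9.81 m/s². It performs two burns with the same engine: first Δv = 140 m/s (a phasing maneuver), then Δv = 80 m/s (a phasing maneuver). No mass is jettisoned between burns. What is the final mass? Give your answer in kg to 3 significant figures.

final mass ≈ 387 kg

v_e = Isp · g₀ = 222 × 9.81 = 2177.8 m/s.
After the first burn: m = 428 × exp(−140/2177.8) = 428 × 0.93774 = 401.353 kg.
After the second burn: m = 401.353 × exp(−80/2177.8) = 401.353 × 0.96393 = 386.876 kg.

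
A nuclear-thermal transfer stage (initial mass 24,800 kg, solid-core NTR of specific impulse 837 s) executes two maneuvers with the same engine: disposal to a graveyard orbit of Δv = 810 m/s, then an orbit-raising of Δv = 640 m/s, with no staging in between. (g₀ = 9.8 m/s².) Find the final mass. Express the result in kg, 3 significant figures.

v_e = Isp · g₀ = 837 × 9.8 = 8202.6 m/s.
After the first burn: m = 24800 × exp(−810/8202.6) = 24800 × 0.90597 = 22,468.1 kg.
After the second burn: m = 22,468.1 × exp(−640/8202.6) = 22,468.1 × 0.92494 = 20,781.6 kg.

final mass ≈ 20800 kg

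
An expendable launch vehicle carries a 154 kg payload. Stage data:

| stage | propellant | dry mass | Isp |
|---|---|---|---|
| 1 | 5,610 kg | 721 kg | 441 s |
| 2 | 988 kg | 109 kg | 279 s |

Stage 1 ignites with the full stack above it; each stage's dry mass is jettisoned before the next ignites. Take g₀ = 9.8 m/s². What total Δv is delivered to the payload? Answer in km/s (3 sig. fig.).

Ignition mass of stage 1 = 5,610+721 + 988+109 + 154 = 7,582 kg.
Stage 1: m₀ = 7,582 kg, m_f = 7,582 − 5,610 = 1,972 kg; Δv = 441×9.8×ln(3.845) = 4321.8×1.3467 ≈ 5820 m/s.
Stage 2: m₀ = 1,251 kg, m_f = 1,251 − 988 = 263 kg; Δv = 279×9.8×ln(4.757) = 2734.2×1.5595 ≈ 4264 m/s.
Total Δv = 5820 + 4264 = 10084 m/s.

Δv ≈ 10.1 km/s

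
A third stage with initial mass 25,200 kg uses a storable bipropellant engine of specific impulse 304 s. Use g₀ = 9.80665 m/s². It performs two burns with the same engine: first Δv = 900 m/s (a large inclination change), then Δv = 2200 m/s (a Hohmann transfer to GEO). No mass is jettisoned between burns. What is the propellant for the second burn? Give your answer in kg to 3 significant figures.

propellant for the second burn ≈ 9720 kg

v_e = Isp · g₀ = 304 × 9.80665 = 2981.2 m/s.
After the first burn: m = 25200 × exp(−900/2981.2) = 25200 × 0.73942 = 18,633.4 kg.
After the second burn: m = 18,633.4 × exp(−2200/2981.2) = 18,633.4 × 0.47809 = 8,908.44 kg.
Second-burn propellant = 18,633.4 − 8,908.44 = 9,724.96 kg.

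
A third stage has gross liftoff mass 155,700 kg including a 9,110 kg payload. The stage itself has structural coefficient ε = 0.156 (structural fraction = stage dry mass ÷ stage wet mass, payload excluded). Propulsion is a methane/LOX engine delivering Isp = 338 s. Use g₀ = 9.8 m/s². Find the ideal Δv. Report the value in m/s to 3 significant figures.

Stage wet mass = m₀ − payload = 155,700 − 9,110 = 146,590 kg.
Stage dry mass = ε × stage wet mass = 0.156 × 146,590 = 22,868 kg.
Burnout mass m_f = stage dry + payload = 22,868 + 9,110 = 31,978 kg.
v_e = Isp · g₀ = 338 × 9.8 = 3312.4 m/s.
From the ideal rocket equation, Δv = v_e · ln(155,700/31,978) = 3312.4 × ln(4.869) = 3312.4 × 1.5829 ≈ 5243 m/s.

Δv ≈ 5240 m/s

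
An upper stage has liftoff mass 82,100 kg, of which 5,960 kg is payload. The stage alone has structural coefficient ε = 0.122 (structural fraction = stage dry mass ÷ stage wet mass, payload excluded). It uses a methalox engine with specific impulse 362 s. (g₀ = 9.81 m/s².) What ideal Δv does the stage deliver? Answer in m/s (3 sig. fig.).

Stage wet mass = m₀ − payload = 82,100 − 5,960 = 76,140 kg.
Stage dry mass = ε × stage wet mass = 0.122 × 76,140 = 9,289.08 kg.
Burnout mass m_f = stage dry + payload = 9,289.08 + 5,960 = 15,249.08 kg.
v_e = Isp · g₀ = 362 × 9.81 = 3551.2 m/s.
Δv = v_e · ln(82,100/15,249.08) = 3551.2 × ln(5.384) = 3551.2 × 1.6834 ≈ 5978 m/s.

Δv ≈ 5980 m/s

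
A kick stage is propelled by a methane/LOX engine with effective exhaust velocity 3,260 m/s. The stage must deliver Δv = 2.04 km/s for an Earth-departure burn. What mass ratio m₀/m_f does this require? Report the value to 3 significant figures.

Rocket equation: m₀/m_f = exp(Δv / v_e) = exp(2040 / 3260.0) = exp(0.6258) = 1.8697.

mass ratio ≈ 1.87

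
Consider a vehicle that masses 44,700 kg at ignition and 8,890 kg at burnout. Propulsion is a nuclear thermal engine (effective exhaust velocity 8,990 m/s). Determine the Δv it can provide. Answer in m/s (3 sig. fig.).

Δv ≈ 14500 m/s

Rocket equation: Δv = v_e · ln(m₀/m_f) = 8990.0 × ln(5.028) = 8990.0 × 1.6150 ≈ 14519.3 m/s.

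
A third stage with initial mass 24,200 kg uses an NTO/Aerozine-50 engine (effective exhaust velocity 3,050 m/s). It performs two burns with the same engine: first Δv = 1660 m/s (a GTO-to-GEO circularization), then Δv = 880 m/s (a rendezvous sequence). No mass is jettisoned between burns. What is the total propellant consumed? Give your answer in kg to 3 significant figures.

After the first burn: m = 24200 × exp(−1660/3050.0) = 24200 × 0.58027 = 14,042.5 kg.
After the second burn: m = 14,042.5 × exp(−880/3050.0) = 14,042.5 × 0.74937 = 10,523 kg.
Total propellant = m₀ − m_final = 24200 − 10,523 = 13,677 kg.

total propellant consumed ≈ 13700 kg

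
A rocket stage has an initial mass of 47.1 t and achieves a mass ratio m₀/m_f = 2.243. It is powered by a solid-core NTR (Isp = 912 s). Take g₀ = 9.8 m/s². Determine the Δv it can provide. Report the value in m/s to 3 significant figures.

Δv ≈ 7220 m/s

v_e = Isp · g₀ = 912 × 9.8 = 8937.6 m/s.
From the ideal rocket equation, Δv = v_e · ln(2.243) = 8937.6 × 0.8078 ≈ 7219.9 m/s.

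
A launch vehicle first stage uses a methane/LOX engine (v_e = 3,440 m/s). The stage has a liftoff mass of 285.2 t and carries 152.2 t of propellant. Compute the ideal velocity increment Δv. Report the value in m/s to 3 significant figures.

m_f = m₀ − m_prop = 285.2 − 152.2 = 133 t.
Δv = v_e · ln(m₀/m_f) = 3440.0 × ln(2.144) = 3440.0 × 0.7628 ≈ 2624.2 m/s.

Δv ≈ 2620 m/s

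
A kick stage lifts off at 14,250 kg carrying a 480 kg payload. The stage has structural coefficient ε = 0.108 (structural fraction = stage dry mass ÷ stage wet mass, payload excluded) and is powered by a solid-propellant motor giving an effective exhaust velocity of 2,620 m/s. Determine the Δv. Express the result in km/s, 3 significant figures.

Stage wet mass = m₀ − payload = 14,250 − 480 = 13,770 kg.
Stage dry mass = ε × stage wet mass = 0.108 × 13,770 = 1,487.16 kg.
Burnout mass m_f = stage dry + payload = 1,487.16 + 480 = 1,967.16 kg.
By the Tsiolkovsky rocket equation, Δv = v_e · ln(14,250/1,967.16) = 2620.0 × ln(7.244) = 2620.0 × 1.9802 ≈ 5188 m/s.

Δv ≈ 5.19 km/s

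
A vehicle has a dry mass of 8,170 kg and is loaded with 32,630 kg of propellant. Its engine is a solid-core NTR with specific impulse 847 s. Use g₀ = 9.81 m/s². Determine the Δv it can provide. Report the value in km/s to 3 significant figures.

Δv ≈ 13.4 km/s

v_e = Isp · g₀ = 847 × 9.81 = 8309.1 m/s.
m₀ = m_dry + m_prop = 8,170 + 32,630 = 40,800 kg.
Δv = v_e · ln(m₀/m_f) = 8309.1 × ln(4.994) = 8309.1 × 1.6082 ≈ 13362.8 m/s.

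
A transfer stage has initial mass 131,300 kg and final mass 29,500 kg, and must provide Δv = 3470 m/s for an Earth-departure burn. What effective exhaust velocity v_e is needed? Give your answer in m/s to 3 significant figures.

v_e ≈ 2320 m/s

ln(m₀/m_f) = ln(131300/29500) = ln(4.451) = 1.4931.
Rocket equation: v_e = Δv / ln(m₀/m_f) = 3470 / 1.4931 = 2324.0 m/s.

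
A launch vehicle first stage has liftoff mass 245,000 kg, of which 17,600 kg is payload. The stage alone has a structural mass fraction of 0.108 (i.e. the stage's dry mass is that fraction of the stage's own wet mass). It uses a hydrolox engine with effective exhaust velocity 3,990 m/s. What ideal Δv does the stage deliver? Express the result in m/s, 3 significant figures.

Stage wet mass = m₀ − payload = 245,000 − 17,600 = 227,400 kg.
Stage dry mass = ε × stage wet mass = 0.108 × 227,400 = 24,559.2 kg.
Burnout mass m_f = stage dry + payload = 24,559.2 + 17,600 = 42,159.2 kg.
Rocket equation: Δv = v_e · ln(245,000/42,159.2) = 3990.0 × ln(5.811) = 3990.0 × 1.7598 ≈ 7022 m/s.

Δv ≈ 7020 m/s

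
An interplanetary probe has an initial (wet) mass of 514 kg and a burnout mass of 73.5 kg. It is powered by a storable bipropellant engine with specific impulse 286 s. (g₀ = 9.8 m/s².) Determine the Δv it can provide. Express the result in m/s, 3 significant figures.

v_e = Isp · g₀ = 286 × 9.8 = 2802.8 m/s.
Δv = v_e · ln(m₀/m_f) = 2802.8 × ln(6.993) = 2802.8 × 1.9449 ≈ 5451.3 m/s.

Δv ≈ 5450 m/s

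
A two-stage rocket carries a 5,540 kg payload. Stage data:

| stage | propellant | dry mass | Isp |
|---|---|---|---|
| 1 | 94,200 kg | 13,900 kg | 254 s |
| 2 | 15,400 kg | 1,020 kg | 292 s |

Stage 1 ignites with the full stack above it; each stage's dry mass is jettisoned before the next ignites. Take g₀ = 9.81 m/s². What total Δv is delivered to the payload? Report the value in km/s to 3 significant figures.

Δv ≈ 6.67 km/s

Ignition mass of stage 1 = 94,200+13,900 + 15,400+1,020 + 5,540 = 130,060 kg.
Stage 1: m₀ = 130,060 kg, m_f = 130,060 − 94,200 = 35,860 kg; Δv = 254×9.81×ln(3.627) = 2491.7×1.2884 ≈ 3210 m/s.
Stage 2: m₀ = 21,960 kg, m_f = 21,960 − 15,400 = 6,560 kg; Δv = 292×9.81×ln(3.348) = 2864.5×1.2082 ≈ 3461 m/s.
Total Δv = 3210 + 3461 = 6671 m/s.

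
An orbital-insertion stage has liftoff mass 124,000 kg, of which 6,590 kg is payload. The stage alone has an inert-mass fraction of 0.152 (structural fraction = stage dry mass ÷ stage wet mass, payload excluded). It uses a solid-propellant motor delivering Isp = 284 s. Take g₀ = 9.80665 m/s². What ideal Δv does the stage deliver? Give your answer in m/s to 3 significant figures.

Δv ≈ 4520 m/s

Stage wet mass = m₀ − payload = 124,000 − 6,590 = 117,410 kg.
Stage dry mass = ε × stage wet mass = 0.152 × 117,410 = 17,846.3 kg.
Burnout mass m_f = stage dry + payload = 17,846.3 + 6,590 = 24,436.3 kg.
v_e = Isp · g₀ = 284 × 9.80665 = 2785.1 m/s.
Rocket equation: Δv = v_e · ln(124,000/24,436.3) = 2785.1 × ln(5.074) = 2785.1 × 1.6242 ≈ 4524 m/s.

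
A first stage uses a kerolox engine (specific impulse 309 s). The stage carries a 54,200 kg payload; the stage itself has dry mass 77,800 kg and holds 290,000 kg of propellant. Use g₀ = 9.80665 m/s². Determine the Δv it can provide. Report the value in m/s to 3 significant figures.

v_e = Isp · g₀ = 309 × 9.80665 = 3030.3 m/s.
m₀ = payload + dry + propellant = 54,200 + 77,800 + 290,000 = 422,000 kg.
m_f = payload + dry = 54,200 + 77,800 = 132,000 kg.
Δv = v_e · ln(m₀/m_f) = 3030.3 × ln(3.197) = 3030.3 × 1.1622 ≈ 3521.8 m/s.

Δv ≈ 3520 m/s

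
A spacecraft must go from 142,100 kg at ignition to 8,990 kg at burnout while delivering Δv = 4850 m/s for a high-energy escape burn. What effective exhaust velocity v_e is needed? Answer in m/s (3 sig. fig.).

v_e ≈ 1760 m/s

ln(m₀/m_f) = ln(142100/8990) = ln(15.81) = 2.7604.
From the ideal rocket equation, v_e = Δv / ln(m₀/m_f) = 4850 / 2.7604 = 1757.0 m/s.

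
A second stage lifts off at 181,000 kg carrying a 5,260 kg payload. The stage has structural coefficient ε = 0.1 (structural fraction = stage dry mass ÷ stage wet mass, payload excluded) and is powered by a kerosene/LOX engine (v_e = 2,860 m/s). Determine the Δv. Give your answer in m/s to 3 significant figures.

Stage wet mass = m₀ − payload = 181,000 − 5,260 = 175,740 kg.
Stage dry mass = ε × stage wet mass = 0.1 × 175,740 = 17,574 kg.
Burnout mass m_f = stage dry + payload = 17,574 + 5,260 = 22,834 kg.
Δv = v_e · ln(181,000/22,834) = 2860.0 × ln(7.927) = 2860.0 × 2.0702 ≈ 5921 m/s.

Δv ≈ 5920 m/s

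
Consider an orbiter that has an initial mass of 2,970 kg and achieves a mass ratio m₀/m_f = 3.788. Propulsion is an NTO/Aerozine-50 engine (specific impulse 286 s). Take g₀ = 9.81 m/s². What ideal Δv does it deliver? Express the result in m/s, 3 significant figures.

v_e = Isp · g₀ = 286 × 9.81 = 2805.7 m/s.
From the ideal rocket equation, Δv = v_e · ln(3.788) = 2805.7 × 1.3318 ≈ 3736.7 m/s.

Δv ≈ 3740 m/s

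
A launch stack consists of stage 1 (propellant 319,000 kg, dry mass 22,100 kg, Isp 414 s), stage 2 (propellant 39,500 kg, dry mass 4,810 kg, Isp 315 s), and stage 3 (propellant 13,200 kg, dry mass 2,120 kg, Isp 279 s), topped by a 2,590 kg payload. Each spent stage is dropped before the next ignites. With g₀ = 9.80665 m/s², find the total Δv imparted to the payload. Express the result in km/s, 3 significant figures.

Δv ≈ 13.1 km/s

Ignition mass of stage 1 = 319,000+22,100 + 39,500+4,810 + 13,200+2,120 + 2,590 = 403,320 kg.
Stage 1: m₀ = 403,320 kg, m_f = 403,320 − 319,000 = 84,320 kg; Δv = 414×9.80665×ln(4.783) = 4060.0×1.5651 ≈ 6354 m/s.
Stage 2: m₀ = 62,220 kg, m_f = 62,220 − 39,500 = 22,720 kg; Δv = 315×9.80665×ln(2.739) = 3089.1×1.0074 ≈ 3112 m/s.
Stage 3: m₀ = 17,910 kg, m_f = 17,910 − 13,200 = 4,710 kg; Δv = 279×9.80665×ln(3.803) = 2736.1×1.3357 ≈ 3654 m/s.
Total Δv = 6354 + 3112 + 3654 = 13120 m/s.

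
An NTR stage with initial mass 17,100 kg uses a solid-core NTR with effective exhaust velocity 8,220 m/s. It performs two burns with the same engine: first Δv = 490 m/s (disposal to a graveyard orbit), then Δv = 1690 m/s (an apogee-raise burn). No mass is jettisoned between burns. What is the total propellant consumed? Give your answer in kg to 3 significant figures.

After the first burn: m = 17100 × exp(−490/8220.0) = 17100 × 0.94213 = 16,110.4 kg.
After the second burn: m = 16,110.4 × exp(−1690/8220.0) = 16,110.4 × 0.81416 = 13,116.4 kg.
Total propellant = m₀ − m_final = 17100 − 13,116.4 = 3,983.6 kg.

total propellant consumed ≈ 3980 kg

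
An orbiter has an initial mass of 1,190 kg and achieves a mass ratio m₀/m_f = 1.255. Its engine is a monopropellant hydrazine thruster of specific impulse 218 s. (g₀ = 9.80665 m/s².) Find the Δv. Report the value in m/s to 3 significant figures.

Δv ≈ 486 m/s

v_e = Isp · g₀ = 218 × 9.80665 = 2137.8 m/s.
Using Δv = v_e ln(m₀/m_f): Δv = v_e · ln(1.255) = 2137.8 × 0.2271 ≈ 485.6 m/s.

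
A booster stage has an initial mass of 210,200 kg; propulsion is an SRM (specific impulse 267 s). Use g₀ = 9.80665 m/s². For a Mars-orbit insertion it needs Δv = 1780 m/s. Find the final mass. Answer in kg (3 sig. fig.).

final mass ≈ 107000 kg

v_e = Isp · g₀ = 267 × 9.80665 = 2618.4 m/s.
By the Tsiolkovsky rocket equation, m₀/m_f = exp(Δv / v_e) = exp(1780 / 2618.4) = exp(0.6798) = 1.9735.
m_f = m₀ / 1.9735 = 210,200 / 1.9735 = 106,511 kg.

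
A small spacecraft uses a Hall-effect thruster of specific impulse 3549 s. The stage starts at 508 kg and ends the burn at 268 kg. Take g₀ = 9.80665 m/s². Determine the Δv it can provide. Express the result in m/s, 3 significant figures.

v_e = Isp · g₀ = 3549 × 9.80665 = 34803.8 m/s.
Δv = v_e · ln(m₀/m_f) = 34803.8 × ln(1.896) = 34803.8 × 0.6395 ≈ 22256.8 m/s.

Δv ≈ 22300 m/s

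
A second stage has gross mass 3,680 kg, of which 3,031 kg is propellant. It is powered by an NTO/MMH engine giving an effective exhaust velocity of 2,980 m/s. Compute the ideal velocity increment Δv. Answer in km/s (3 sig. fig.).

m_f = m₀ − m_prop = 3,680 − 3,031 = 649 kg.
Using Δv = v_e ln(m₀/m_f): Δv = v_e · ln(m₀/m_f) = 2980.0 × ln(5.67) = 2980.0 × 1.7352 ≈ 5171.0 m/s.

Δv ≈ 5.17 km/s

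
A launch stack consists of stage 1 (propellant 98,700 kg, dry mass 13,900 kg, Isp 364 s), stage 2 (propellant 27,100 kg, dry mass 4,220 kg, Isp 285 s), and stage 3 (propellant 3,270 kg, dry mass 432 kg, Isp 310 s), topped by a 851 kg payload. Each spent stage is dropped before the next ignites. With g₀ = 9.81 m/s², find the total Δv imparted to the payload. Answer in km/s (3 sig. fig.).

Δv ≈ 11.7 km/s

Ignition mass of stage 1 = 98,700+13,900 + 27,100+4,220 + 3,270+432 + 851 = 148,473 kg.
Stage 1: m₀ = 148,473 kg, m_f = 148,473 − 98,700 = 49,773 kg; Δv = 364×9.81×ln(2.983) = 3570.8×1.0929 ≈ 3903 m/s.
Stage 2: m₀ = 35,873 kg, m_f = 35,873 − 27,100 = 8,773 kg; Δv = 285×9.81×ln(4.089) = 2795.9×1.4083 ≈ 3937 m/s.
Stage 3: m₀ = 4,553 kg, m_f = 4,553 − 3,270 = 1,283 kg; Δv = 310×9.81×ln(3.549) = 3041.1×1.2666 ≈ 3852 m/s.
Total Δv = 3903 + 3937 + 3852 = 11692 m/s.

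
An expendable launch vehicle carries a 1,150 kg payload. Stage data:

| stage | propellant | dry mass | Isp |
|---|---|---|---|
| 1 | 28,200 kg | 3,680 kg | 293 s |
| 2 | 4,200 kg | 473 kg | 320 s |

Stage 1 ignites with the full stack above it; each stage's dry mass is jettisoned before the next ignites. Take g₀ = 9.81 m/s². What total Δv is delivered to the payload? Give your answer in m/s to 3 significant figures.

Ignition mass of stage 1 = 28,200+3,680 + 4,200+473 + 1,150 = 37,703 kg.
Stage 1: m₀ = 37,703 kg, m_f = 37,703 − 28,200 = 9,503 kg; Δv = 293×9.81×ln(3.967) = 2874.3×1.3781 ≈ 3961 m/s.
Stage 2: m₀ = 5,823 kg, m_f = 5,823 − 4,200 = 1,623 kg; Δv = 320×9.81×ln(3.588) = 3139.2×1.2775 ≈ 4010 m/s.
Total Δv = 3961 + 4010 = 7971 m/s.

Δv ≈ 7970 m/s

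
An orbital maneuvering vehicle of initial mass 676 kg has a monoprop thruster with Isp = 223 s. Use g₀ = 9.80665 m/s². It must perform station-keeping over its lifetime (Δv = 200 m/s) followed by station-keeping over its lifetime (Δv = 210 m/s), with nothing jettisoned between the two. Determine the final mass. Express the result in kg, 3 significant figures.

final mass ≈ 560 kg

v_e = Isp · g₀ = 223 × 9.80665 = 2186.9 m/s.
After the first burn: m = 676 × exp(−200/2186.9) = 676 × 0.91260 = 616.918 kg.
After the second burn: m = 616.918 × exp(−210/2186.9) = 616.918 × 0.90844 = 560.433 kg.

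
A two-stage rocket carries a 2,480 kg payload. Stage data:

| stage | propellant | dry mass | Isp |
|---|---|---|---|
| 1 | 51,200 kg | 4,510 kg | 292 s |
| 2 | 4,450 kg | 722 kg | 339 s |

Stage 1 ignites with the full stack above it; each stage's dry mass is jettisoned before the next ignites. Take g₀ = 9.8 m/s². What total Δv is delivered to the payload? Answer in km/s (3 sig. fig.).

Ignition mass of stage 1 = 51,200+4,510 + 4,450+722 + 2,480 = 63,362 kg.
Stage 1: m₀ = 63,362 kg, m_f = 63,362 − 51,200 = 12,162 kg; Δv = 292×9.8×ln(5.21) = 2861.6×1.6505 ≈ 4723 m/s.
Stage 2: m₀ = 7,652 kg, m_f = 7,652 − 4,450 = 3,202 kg; Δv = 339×9.8×ln(2.39) = 3322.2×0.8712 ≈ 2894 m/s.
Total Δv = 4723 + 2894 = 7617 m/s.

Δv ≈ 7.62 km/s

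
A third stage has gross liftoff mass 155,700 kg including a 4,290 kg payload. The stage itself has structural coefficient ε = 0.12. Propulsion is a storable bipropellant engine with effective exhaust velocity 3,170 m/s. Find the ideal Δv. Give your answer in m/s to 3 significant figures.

Δv ≈ 6140 m/s

Stage wet mass = m₀ − payload = 155,700 − 4,290 = 151,410 kg.
Stage dry mass = ε × stage wet mass = 0.12 × 151,410 = 18,169.2 kg.
Burnout mass m_f = stage dry + payload = 18,169.2 + 4,290 = 22,459.2 kg.
From the ideal rocket equation, Δv = v_e · ln(155,700/22,459.2) = 3170.0 × ln(6.933) = 3170.0 × 1.9362 ≈ 6138 m/s.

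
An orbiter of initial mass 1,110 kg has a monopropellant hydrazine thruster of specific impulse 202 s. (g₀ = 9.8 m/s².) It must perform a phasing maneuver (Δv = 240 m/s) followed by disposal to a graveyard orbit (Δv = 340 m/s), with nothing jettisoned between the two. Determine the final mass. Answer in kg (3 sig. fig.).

v_e = Isp · g₀ = 202 × 9.8 = 1979.6 m/s.
After the first burn: m = 1110 × exp(−240/1979.6) = 1110 × 0.88582 = 983.26 kg.
After the second burn: m = 983.26 × exp(−340/1979.6) = 983.26 × 0.84219 = 828.092 kg.

final mass ≈ 828 kg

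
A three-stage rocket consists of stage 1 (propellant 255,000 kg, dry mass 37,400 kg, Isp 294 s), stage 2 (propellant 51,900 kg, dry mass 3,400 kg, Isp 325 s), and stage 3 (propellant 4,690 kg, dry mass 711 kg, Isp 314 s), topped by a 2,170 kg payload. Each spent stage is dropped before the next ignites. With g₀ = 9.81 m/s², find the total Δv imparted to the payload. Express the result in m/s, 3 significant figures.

Δv ≈ 12200 m/s

Ignition mass of stage 1 = 255,000+37,400 + 51,900+3,400 + 4,690+711 + 2,170 = 355,271 kg.
Stage 1: m₀ = 355,271 kg, m_f = 355,271 − 255,000 = 100,271 kg; Δv = 294×9.81×ln(3.543) = 2884.1×1.2650 ≈ 3648 m/s.
Stage 2: m₀ = 62,871 kg, m_f = 62,871 − 51,900 = 10,971 kg; Δv = 325×9.81×ln(5.731) = 3188.2×1.7458 ≈ 5566 m/s.
Stage 3: m₀ = 7,571 kg, m_f = 7,571 − 4,690 = 2,881 kg; Δv = 314×9.81×ln(2.628) = 3080.3×0.9662 ≈ 2976 m/s.
Total Δv = 3648 + 5566 + 2976 = 12190 m/s.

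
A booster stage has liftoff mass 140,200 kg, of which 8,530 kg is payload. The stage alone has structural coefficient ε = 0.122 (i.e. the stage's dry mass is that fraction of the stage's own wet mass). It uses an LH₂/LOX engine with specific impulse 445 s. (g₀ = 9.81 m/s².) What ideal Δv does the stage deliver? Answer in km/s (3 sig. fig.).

Δv ≈ 7.60 km/s

Stage wet mass = m₀ − payload = 140,200 − 8,530 = 131,670 kg.
Stage dry mass = ε × stage wet mass = 0.122 × 131,670 = 16,063.7 kg.
Burnout mass m_f = stage dry + payload = 16,063.7 + 8,530 = 24,593.7 kg.
v_e = Isp · g₀ = 445 × 9.81 = 4365.4 m/s.
Δv = v_e · ln(140,200/24,593.7) = 4365.4 × ln(5.701) = 4365.4 × 1.7406 ≈ 7598 m/s.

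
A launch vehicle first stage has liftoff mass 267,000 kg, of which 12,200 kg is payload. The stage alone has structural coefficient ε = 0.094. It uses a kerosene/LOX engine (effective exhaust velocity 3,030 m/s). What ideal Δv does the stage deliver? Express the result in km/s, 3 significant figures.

Δv ≈ 6.06 km/s

Stage wet mass = m₀ − payload = 267,000 − 12,200 = 254,800 kg.
Stage dry mass = ε × stage wet mass = 0.094 × 254,800 = 23,951.2 kg.
Burnout mass m_f = stage dry + payload = 23,951.2 + 12,200 = 36,151.2 kg.
Δv = v_e · ln(267,000/36,151.2) = 3030.0 × ln(7.386) = 3030.0 × 1.9995 ≈ 6059 m/s.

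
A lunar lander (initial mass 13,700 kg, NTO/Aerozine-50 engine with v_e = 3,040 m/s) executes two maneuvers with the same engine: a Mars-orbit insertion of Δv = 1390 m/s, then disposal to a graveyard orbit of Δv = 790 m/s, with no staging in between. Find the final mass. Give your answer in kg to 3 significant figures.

After the first burn: m = 13700 × exp(−1390/3040.0) = 13700 × 0.63303 = 8,672.51 kg.
After the second burn: m = 8,672.51 × exp(−790/3040.0) = 8,672.51 × 0.77115 = 6,687.81 kg.

final mass ≈ 6690 kg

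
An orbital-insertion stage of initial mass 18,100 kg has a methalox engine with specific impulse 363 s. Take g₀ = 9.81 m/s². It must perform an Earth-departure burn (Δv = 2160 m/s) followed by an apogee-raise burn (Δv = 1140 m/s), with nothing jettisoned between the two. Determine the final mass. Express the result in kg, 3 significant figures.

v_e = Isp · g₀ = 363 × 9.81 = 3561.0 m/s.
After the first burn: m = 18100 × exp(−2160/3561.0) = 18100 × 0.54522 = 9,868.48 kg.
After the second burn: m = 9,868.48 × exp(−1140/3561.0) = 9,868.48 × 0.72605 = 7,165.01 kg.

final mass ≈ 7170 kg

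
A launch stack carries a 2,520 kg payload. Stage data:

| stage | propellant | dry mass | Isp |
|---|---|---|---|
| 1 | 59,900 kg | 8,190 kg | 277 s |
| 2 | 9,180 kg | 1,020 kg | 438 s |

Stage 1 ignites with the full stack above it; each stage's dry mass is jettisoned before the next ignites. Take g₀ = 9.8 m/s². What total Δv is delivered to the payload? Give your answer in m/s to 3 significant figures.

Ignition mass of stage 1 = 59,900+8,190 + 9,180+1,020 + 2,520 = 80,810 kg.
Stage 1: m₀ = 80,810 kg, m_f = 80,810 − 59,900 = 20,910 kg; Δv = 277×9.8×ln(3.865) = 2714.6×1.3519 ≈ 3670 m/s.
Stage 2: m₀ = 12,720 kg, m_f = 12,720 − 9,180 = 3,540 kg; Δv = 438×9.8×ln(3.593) = 4292.4×1.2790 ≈ 5490 m/s.
Total Δv = 3670 + 5490 = 9160 m/s.

Δv ≈ 9160 m/s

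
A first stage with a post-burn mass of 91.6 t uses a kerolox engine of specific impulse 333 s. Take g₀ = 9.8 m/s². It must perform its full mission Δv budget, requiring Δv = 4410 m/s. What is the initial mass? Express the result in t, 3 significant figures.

initial mass ≈ 354 t

v_e = Isp · g₀ = 333 × 9.8 = 3263.4 m/s.
From the ideal rocket equation, m₀/m_f = exp(Δv / v_e) = exp(4410 / 3263.4) = exp(1.3514) = 3.8626.
m₀ = m_f × 3.8626 = 91.6 × 3.8626 = 353.814 t.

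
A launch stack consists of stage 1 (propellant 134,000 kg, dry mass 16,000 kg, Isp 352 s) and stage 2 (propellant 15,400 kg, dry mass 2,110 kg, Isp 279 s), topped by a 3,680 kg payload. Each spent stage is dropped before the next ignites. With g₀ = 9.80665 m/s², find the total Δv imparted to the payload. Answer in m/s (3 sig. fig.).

Δv ≈ 8820 m/s

Ignition mass of stage 1 = 134,000+16,000 + 15,400+2,110 + 3,680 = 171,190 kg.
Stage 1: m₀ = 171,190 kg, m_f = 171,190 − 134,000 = 37,190 kg; Δv = 352×9.80665×ln(4.603) = 3451.9×1.5267 ≈ 5270 m/s.
Stage 2: m₀ = 21,190 kg, m_f = 21,190 − 15,400 = 5,790 kg; Δv = 279×9.80665×ln(3.66) = 2736.1×1.2974 ≈ 3550 m/s.
Total Δv = 5270 + 3550 = 8820 m/s.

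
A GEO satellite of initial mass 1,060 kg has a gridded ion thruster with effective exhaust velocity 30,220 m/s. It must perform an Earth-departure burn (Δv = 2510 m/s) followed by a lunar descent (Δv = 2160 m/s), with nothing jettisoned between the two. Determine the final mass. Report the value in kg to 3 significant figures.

final mass ≈ 908 kg

After the first burn: m = 1060 × exp(−2510/30220.0) = 1060 × 0.92030 = 975.518 kg.
After the second burn: m = 975.518 × exp(−2160/30220.0) = 975.518 × 0.93102 = 908.227 kg.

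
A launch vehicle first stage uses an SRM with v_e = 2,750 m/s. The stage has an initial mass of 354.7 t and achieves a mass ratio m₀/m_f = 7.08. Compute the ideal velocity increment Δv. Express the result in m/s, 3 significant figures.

Δv ≈ 5380 m/s

Using Δv = v_e ln(m₀/m_f): Δv = v_e · ln(7.08) = 2750.0 × 1.9573 ≈ 5382.5 m/s.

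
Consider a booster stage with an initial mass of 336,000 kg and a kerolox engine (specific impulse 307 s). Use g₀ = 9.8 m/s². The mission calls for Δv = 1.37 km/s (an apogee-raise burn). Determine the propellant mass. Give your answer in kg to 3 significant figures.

propellant mass ≈ 123000 kg

v_e = Isp · g₀ = 307 × 9.8 = 3008.6 m/s.
Using Δv = v_e ln(m₀/m_f): m₀/m_f = exp(Δv / v_e) = exp(1370 / 3008.6) = exp(0.4554) = 1.5767.
m_f = 336,000 / 1.5767 = 213,103 kg, so propellant = m₀ − m_f = 336,000 − 213,103 = 122,897 kg.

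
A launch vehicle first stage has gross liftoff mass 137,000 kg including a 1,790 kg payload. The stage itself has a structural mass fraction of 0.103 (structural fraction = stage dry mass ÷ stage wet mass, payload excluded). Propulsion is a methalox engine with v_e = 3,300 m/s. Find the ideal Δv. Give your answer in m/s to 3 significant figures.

Stage wet mass = m₀ − payload = 137,000 − 1,790 = 135,210 kg.
Stage dry mass = ε × stage wet mass = 0.103 × 135,210 = 13,926.6 kg.
Burnout mass m_f = stage dry + payload = 13,926.6 + 1,790 = 15,716.6 kg.
Δv = v_e · ln(137,000/15,716.6) = 3300.0 × ln(8.717) = 3300.0 × 2.1653 ≈ 7145 m/s.

Δv ≈ 7150 m/s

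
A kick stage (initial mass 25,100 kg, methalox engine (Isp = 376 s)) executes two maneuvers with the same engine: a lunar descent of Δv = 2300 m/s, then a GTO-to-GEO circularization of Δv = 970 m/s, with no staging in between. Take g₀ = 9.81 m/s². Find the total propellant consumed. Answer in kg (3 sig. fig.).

v_e = Isp · g₀ = 376 × 9.81 = 3688.6 m/s.
After the first burn: m = 25100 × exp(−2300/3688.6) = 25100 × 0.53604 = 13,454.6 kg.
After the second burn: m = 13,454.6 × exp(−970/3688.6) = 13,454.6 × 0.76876 = 10,343.4 kg.
Total propellant = m₀ − m_final = 25100 − 10,343.4 = 14,756.6 kg.

total propellant consumed ≈ 14800 kg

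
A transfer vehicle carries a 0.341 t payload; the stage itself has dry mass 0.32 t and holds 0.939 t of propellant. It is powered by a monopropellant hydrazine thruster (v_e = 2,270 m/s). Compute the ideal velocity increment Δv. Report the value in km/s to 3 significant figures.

Δv ≈ 2.01 km/s

m₀ = payload + dry + propellant = 0.341 + 0.32 + 0.939 = 1.6 t.
m_f = payload + dry = 0.341 + 0.32 = 0.661 t.
Rocket equation: Δv = v_e · ln(m₀/m_f) = 2270.0 × ln(2.421) = 2270.0 × 0.8840 ≈ 2006.7 m/s.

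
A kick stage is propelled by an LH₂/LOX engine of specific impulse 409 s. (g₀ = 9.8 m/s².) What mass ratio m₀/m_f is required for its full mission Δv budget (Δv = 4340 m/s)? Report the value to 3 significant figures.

v_e = Isp · g₀ = 409 × 9.8 = 4008.2 m/s.
By the Tsiolkovsky rocket equation, m₀/m_f = exp(Δv / v_e) = exp(4340 / 4008.2) = exp(1.0828) = 2.9529.

mass ratio ≈ 2.95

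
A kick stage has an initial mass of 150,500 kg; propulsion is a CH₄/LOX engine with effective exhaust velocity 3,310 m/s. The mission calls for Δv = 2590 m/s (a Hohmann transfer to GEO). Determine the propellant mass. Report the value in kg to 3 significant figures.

From the ideal rocket equation, m₀/m_f = exp(Δv / v_e) = exp(2590 / 3310.0) = exp(0.7825) = 2.1869.
m_f = 150,500 / 2.1869 = 68,818.9 kg, so propellant = m₀ − m_f = 150,500 − 68,818.9 = 81,681.1 kg.

propellant mass ≈ 81700 kg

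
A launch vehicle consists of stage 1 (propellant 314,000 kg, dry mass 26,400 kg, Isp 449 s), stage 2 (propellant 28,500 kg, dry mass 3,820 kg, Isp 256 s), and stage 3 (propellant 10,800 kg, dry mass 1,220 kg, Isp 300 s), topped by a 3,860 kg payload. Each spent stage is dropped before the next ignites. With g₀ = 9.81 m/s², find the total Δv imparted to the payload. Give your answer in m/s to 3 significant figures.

Δv ≈ 12900 m/s

Ignition mass of stage 1 = 314,000+26,400 + 28,500+3,820 + 10,800+1,220 + 3,860 = 388,600 kg.
Stage 1: m₀ = 388,600 kg, m_f = 388,600 − 314,000 = 74,600 kg; Δv = 449×9.81×ln(5.209) = 4404.7×1.6504 ≈ 7270 m/s.
Stage 2: m₀ = 48,200 kg, m_f = 48,200 − 28,500 = 19,700 kg; Δv = 256×9.81×ln(2.447) = 2511.4×0.8947 ≈ 2247 m/s.
Stage 3: m₀ = 15,880 kg, m_f = 15,880 − 10,800 = 5,080 kg; Δv = 300×9.81×ln(3.126) = 2943.0×1.1397 ≈ 3354 m/s.
Total Δv = 7270 + 2247 + 3354 = 12871 m/s.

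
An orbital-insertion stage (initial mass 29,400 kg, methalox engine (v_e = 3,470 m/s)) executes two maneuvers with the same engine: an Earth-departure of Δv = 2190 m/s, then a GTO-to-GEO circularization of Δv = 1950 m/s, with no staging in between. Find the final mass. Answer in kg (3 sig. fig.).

final mass ≈ 8920 kg

After the first burn: m = 29400 × exp(−2190/3470.0) = 29400 × 0.53199 = 15,640.5 kg.
After the second burn: m = 15,640.5 × exp(−1950/3470.0) = 15,640.5 × 0.57009 = 8,916.49 kg.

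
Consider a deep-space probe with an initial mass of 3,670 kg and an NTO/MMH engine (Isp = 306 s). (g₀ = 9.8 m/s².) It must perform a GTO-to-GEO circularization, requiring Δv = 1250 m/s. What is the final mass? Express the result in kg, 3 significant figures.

v_e = Isp · g₀ = 306 × 9.8 = 2998.8 m/s.
m₀/m_f = exp(Δv / v_e) = exp(1250 / 2998.8) = exp(0.4168) = 1.5171.
m_f = m₀ / 1.5171 = 3,670 / 1.5171 = 2,419.09 kg.

final mass ≈ 2420 kg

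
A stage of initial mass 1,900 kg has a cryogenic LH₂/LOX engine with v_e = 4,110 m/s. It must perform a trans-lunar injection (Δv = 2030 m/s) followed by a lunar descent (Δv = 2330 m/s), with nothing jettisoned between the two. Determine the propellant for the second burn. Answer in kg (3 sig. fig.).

propellant for the second burn ≈ 502 kg

After the first burn: m = 1900 × exp(−2030/4110.0) = 1900 × 0.61023 = 1,159.44 kg.
After the second burn: m = 1,159.44 × exp(−2330/4110.0) = 1,159.44 × 0.56728 = 657.727 kg.
Second-burn propellant = 1,159.44 − 657.727 = 501.713 kg.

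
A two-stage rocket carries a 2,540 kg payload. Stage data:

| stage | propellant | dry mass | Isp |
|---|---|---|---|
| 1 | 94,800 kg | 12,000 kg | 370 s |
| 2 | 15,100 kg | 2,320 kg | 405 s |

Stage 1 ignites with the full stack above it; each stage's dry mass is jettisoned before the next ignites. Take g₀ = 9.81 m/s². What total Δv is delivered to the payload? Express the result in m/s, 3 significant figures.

Ignition mass of stage 1 = 94,800+12,000 + 15,100+2,320 + 2,540 = 126,760 kg.
Stage 1: m₀ = 126,760 kg, m_f = 126,760 − 94,800 = 31,960 kg; Δv = 370×9.81×ln(3.966) = 3629.7×1.3778 ≈ 5001 m/s.
Stage 2: m₀ = 19,960 kg, m_f = 19,960 − 15,100 = 4,860 kg; Δv = 405×9.81×ln(4.107) = 3973.1×1.4127 ≈ 5613 m/s.
Total Δv = 5001 + 5613 = 10614 m/s.

Δv ≈ 10600 m/s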